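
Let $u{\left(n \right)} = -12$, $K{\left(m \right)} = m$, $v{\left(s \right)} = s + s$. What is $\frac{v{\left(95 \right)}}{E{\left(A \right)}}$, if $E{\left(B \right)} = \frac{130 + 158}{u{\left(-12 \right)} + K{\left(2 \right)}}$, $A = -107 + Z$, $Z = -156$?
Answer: $- \frac{475}{72} \approx -6.5972$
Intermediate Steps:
$v{\left(s \right)} = 2 s$
$A = -263$ ($A = -107 - 156 = -263$)
$E{\left(B \right)} = - \frac{144}{5}$ ($E{\left(B \right)} = \frac{130 + 158}{-12 + 2} = \frac{288}{-10} = 288 \left(- \frac{1}{10}\right) = - \frac{144}{5}$)
$\frac{v{\left(95 \right)}}{E{\left(A \right)}} = \frac{2 \cdot 95}{- \frac{144}{5}} = 190 \left(- \frac{5}{144}\right) = - \frac{475}{72}$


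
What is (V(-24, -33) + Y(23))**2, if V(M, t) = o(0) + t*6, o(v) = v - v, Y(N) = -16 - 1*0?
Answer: 45796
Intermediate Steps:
Y(N) = -16 (Y(N) = -16 + 0 = -16)
o(v) = 0
V(M, t) = 6*t (V(M, t) = 0 + t*6 = 0 + 6*t = 6*t)
(V(-24, -33) + Y(23))**2 = (6*(-33) - 16)**2 = (-198 - 16)**2 = (-214)**2 = 45796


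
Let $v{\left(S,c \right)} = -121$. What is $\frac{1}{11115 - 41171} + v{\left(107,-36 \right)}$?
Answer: $- \frac{3636777}{30056} \approx -121.0$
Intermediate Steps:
$\frac{1}{11115 - 41171} + v{\left(107,-36 \right)} = \frac{1}{11115 - 41171} - 121 = \frac{1}{-30056} - 121 = - \frac{1}{30056} - 121 = - \frac{3636777}{30056}$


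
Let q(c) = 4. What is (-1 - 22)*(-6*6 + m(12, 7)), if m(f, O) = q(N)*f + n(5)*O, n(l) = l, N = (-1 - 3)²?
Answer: -1081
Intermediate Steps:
N = 16 (N = (-4)² = 16)
m(f, O) = 4*f + 5*O
(-1 - 22)*(-6*6 + m(12, 7)) = (-1 - 22)*(-6*6 + (4*12 + 5*7)) = -23*(-36 + (48 + 35)) = -23*(-36 + 83) = -23*47 = -1081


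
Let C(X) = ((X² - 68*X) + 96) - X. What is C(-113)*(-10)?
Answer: -206620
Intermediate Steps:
C(X) = 96 + X² - 69*X (C(X) = (96 + X² - 68*X) - X = 96 + X² - 69*X)
C(-113)*(-10) = (96 + (-113)² - 69*(-113))*(-10) = (96 + 12769 + 7797)*(-10) = 20662*(-10) = -206620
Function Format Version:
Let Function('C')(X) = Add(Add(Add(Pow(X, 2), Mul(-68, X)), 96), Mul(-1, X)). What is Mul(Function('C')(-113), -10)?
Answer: -206620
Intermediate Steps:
Function('C')(X) = Add(96, Pow(X, 2), Mul(-69, X)) (Function('C')(X) = Add(Add(96, Pow(X, 2), Mul(-68, X)), Mul(-1, X)) = Add(96, Pow(X, 2), Mul(-69, X)))
Mul(Function('C')(-113), -10) = Mul(Add(96, Pow(-113, 2), Mul(-69, -113)), -10) = Mul(Add(96, 12769, 7797), -10) = Mul(20662, -10) = -206620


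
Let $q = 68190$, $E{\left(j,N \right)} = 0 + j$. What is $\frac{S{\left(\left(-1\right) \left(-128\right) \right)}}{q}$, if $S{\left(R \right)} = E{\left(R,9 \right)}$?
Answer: $\frac{64}{34095} \approx 0.0018771$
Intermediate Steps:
$E{\left(j,N \right)} = j$
$S{\left(R \right)} = R$
$\frac{S{\left(\left(-1\right) \left(-128\right) \right)}}{q} = \frac{\left(-1\right) \left(-128\right)}{68190} = 128 \cdot \frac{1}{68190} = \frac{64}{34095}$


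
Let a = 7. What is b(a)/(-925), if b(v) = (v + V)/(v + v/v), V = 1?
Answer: -1/925 ≈ -0.0010811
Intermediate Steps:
b(v) = 1 (b(v) = (v + 1)/(v + v/v) = (1 + v)/(v + 1) = (1 + v)/(1 + v) = 1)
b(a)/(-925) = 1/(-925) = 1*(-1/925) = -1/925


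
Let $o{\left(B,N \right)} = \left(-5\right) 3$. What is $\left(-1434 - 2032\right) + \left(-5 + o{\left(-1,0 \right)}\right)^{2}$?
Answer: $-3066$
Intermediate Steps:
$o{\left(B,N \right)} = -15$
$\left(-1434 - 2032\right) + \left(-5 + o{\left(-1,0 \right)}\right)^{2} = \left(-1434 - 2032\right) + \left(-5 - 15\right)^{2} = -3466 + \left(-20\right)^{2} = -3466 + 400 = -3066$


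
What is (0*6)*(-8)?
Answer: 0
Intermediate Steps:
(0*6)*(-8) = 0*(-8) = 0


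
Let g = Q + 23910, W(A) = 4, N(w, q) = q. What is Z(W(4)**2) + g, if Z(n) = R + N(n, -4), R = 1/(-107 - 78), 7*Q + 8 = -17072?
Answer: 3971209/185 ≈ 21466.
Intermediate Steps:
Q = -2440 (Q = -8/7 + (1/7)*(-17072) = -8/7 - 17072/7 = -2440)
R = -1/185 (R = 1/(-185) = -1/185 ≈ -0.0054054)
Z(n) = -741/185 (Z(n) = -1/185 - 4 = -741/185)
g = 21470 (g = -2440 + 23910 = 21470)
Z(W(4)**2) + g = -741/185 + 21470 = 3971209/185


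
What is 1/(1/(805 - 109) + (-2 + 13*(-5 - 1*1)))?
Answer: -696/55679 ≈ -0.012500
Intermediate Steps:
1/(1/(805 - 109) + (-2 + 13*(-5 - 1*1))) = 1/(1/696 + (-2 + 13*(-5 - 1))) = 1/(1/696 + (-2 + 13*(-6))) = 1/(1/696 + (-2 - 78)) = 1/(1/696 - 80) = 1/(-55679/696) = -696/55679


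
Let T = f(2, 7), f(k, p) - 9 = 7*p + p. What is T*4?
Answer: 260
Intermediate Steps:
f(k, p) = 9 + 8*p (f(k, p) = 9 + (7*p + p) = 9 + 8*p)
T = 65 (T = 9 + 8*7 = 9 + 56 = 65)
T*4 = 65*4 = 260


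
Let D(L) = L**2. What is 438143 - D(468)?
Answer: 219119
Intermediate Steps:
438143 - D(468) = 438143 - 1*468**2 = 438143 - 1*219024 = 438143 - 219024 = 219119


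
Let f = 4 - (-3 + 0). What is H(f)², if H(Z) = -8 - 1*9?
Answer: 289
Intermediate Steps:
f = 7 (f = 4 - 1*(-3) = 4 + 3 = 7)
H(Z) = -17 (H(Z) = -8 - 9 = -17)
H(f)² = (-17)² = 289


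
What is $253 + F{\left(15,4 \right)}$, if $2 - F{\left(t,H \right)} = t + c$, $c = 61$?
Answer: $179$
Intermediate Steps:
$F{\left(t,H \right)} = -59 - t$ ($F{\left(t,H \right)} = 2 - \left(t + 61\right) = 2 - \left(61 + t\right) = -59 - t$)
$253 + F{\left(15,4 \right)} = 253 - 74 = 179$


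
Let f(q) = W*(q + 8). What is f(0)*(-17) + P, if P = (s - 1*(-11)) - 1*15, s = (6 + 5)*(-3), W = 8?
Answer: -1125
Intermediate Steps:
f(q) = 64 + 8*q (f(q) = 8*(q + 8) = 8*(8 + q) = 64 + 8*q)
s = -33 (s = 11*(-3) = -33)
P = -37 (P = (-33 - 1*(-11)) - 1*15 = (-33 + 11) - 15 = -22 - 15 = -37)
f(0)*(-17) + P = (64 + 8*0)*(-17) - 37 = (64 + 0)*(-17) - 37 = 64*(-17) - 37 = -1088 - 37 = -1125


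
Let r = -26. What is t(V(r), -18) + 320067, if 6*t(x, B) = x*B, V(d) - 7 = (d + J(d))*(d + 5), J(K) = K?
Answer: 316770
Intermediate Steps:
V(d) = 7 + 2*d*(5 + d) (V(d) = 7 + (d + d)*(d + 5) = 7 + (2*d)*(5 + d) = 7 + 2*d*(5 + d))
t(x, B) = B*x/6 (t(x, B) = (x*B)/6 = (B*x)/6 = B*x/6)
t(V(r), -18) + 320067 = (1/6)*(-18)*(7 + 2*(-26)**2 + 10*(-26)) + 320067 = (1/6)*(-18)*(7 + 2*676 - 260) + 320067 = (1/6)*(-18)*(7 + 1352 - 260) + 320067 = (1/6)*(-18)*1099 + 320067 = -3297 + 320067 = 316770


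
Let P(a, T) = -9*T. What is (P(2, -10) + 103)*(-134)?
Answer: -25862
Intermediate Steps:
(P(2, -10) + 103)*(-134) = (-9*(-10) + 103)*(-134) = (90 + 103)*(-134) = 193*(-134) = -25862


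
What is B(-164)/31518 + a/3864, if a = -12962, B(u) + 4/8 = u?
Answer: -17048831/5074398 ≈ -3.3598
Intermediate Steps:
B(u) = -1/2 + u
B(-164)/31518 + a/3864 = (-1/2 - 164)/31518 - 12962/3864 = -329/2*1/31518 - 12962*1/3864 = -329/63036 - 6481/1932 = -17048831/5074398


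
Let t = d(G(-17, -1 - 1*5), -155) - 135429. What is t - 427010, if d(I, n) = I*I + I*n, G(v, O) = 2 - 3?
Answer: -562283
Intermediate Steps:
G(v, O) = -1
d(I, n) = I**2 + I*n
t = -135273 (t = -(-1 - 155) - 135429 = -1*(-156) - 135429 = 156 - 135429 = -135273)
t - 427010 = -135273 - 427010 = -562283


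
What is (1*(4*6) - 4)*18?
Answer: 360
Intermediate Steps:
(1*(4*6) - 4)*18 = (1*24 - 4)*18 = (24 - 4)*18 = 20*18 = 360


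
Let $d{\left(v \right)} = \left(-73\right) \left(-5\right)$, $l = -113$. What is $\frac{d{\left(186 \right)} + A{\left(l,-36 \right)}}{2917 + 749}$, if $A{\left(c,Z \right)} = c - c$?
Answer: $\frac{365}{3666} \approx 0.099564$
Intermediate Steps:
$d{\left(v \right)} = 365$
$A{\left(c,Z \right)} = 0$
$\frac{d{\left(186 \right)} + A{\left(l,-36 \right)}}{2917 + 749} = \frac{365 + 0}{2917 + 749} = \frac{365}{3666}$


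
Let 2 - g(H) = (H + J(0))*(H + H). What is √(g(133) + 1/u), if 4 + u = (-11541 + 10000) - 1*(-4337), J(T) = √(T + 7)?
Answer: √(-68941314118 - 518385056*√7)/1396 ≈ 189.95*I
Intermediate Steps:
J(T) = √(7 + T)
g(H) = 2 - 2*H*(H + √7) (g(H) = 2 - (H + √(7 + 0))*(H + H) = 2 - (H + √7)*2*H = 2 - 2*H*(H + √7))
u = 2792 (u = -4 + ((-11541 + 10000) - 1*(-4337)) = -4 + (-1541 + 4337) = -4 + 2796 = 2792)
√(g(133) + 1/u) = √((2 - 2*133² - 2*133*√7) + 1/2792) = √((2 - 2*17689 - 266*√7) + 1/2792) = √((2 - 35378 - 266*√7) + 1/2792) = √((-35376 - 266*√7) + 1/2792) = √(-98769791/2792 - 266*√7)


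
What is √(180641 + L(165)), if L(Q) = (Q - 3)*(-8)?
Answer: √179345 ≈ 423.49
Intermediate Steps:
L(Q) = 24 - 8*Q (L(Q) = (-3 + Q)*(-8) = 24 - 8*Q)
√(180641 + L(165)) = √(180641 + (24 - 8*165)) = √(180641 + (24 - 1320)) = √(180641 - 1296) = √179345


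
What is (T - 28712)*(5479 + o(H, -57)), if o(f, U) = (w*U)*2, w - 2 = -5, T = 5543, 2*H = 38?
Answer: -134866749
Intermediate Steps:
H = 19 (H = (½)*38 = 19)
w = -3 (w = 2 - 5 = -3)
o(f, U) = -6*U (o(f, U) = -3*U*2 = -6*U)
(T - 28712)*(5479 + o(H, -57)) = (5543 - 28712)*(5479 - 6*(-57)) = -23169*(5479 + 342) = -23169*5821 = -134866749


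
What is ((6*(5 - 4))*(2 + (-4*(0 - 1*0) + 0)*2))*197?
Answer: 2364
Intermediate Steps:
((6*(5 - 4))*(2 + (-4*(0 - 1*0) + 0)*2))*197 = ((6*1)*(2 + (-4*(0 + 0) + 0)*2))*197 = (6*(2 + (-4*0 + 0)*2))*197 = (6*(2 + (0 + 0)*2))*197 = (6*(2 + 0*2))*197 = (6*(2 + 0))*197 = (6*2)*197 = 12*197 = 2364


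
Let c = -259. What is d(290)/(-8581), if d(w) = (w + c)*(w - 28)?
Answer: -8122/8581 ≈ -0.94651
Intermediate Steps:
d(w) = (-259 + w)*(-28 + w) (d(w) = (w - 259)*(w - 28) = (-259 + w)*(-28 + w))
d(290)/(-8581) = (7252 + 290² - 287*290)/(-8581) = (7252 + 84100 - 83230)*(-1/8581) = 8122*(-1/8581) = -8122/8581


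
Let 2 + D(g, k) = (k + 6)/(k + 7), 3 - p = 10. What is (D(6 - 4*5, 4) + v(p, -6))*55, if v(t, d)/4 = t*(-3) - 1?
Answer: 4340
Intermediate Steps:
p = -7 (p = 3 - 1*10 = 3 - 10 = -7)
v(t, d) = -4 - 12*t (v(t, d) = 4*(t*(-3) - 1) = 4*(-3*t - 1) = 4*(-1 - 3*t) = -4 - 12*t)
D(g, k) = -2 + (6 + k)/(7 + k) (D(g, k) = -2 + (k + 6)/(k + 7) = -2 + (6 + k)/(7 + k))
(D(6 - 4*5, 4) + v(p, -6))*55 = ((-8 - 1*4)/(7 + 4) + (-4 - 12*(-7)))*55 = ((-8 - 4)/11 + (-4 + 84))*55 = ((1/11)*(-12) + 80)*55 = (-12/11 + 80)*55 = (868/11)*55 = 4340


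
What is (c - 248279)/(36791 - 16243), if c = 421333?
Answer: 86527/10274 ≈ 8.4219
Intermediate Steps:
(c - 248279)/(36791 - 16243) = (421333 - 248279)/(36791 - 16243) = 173054/20548 = 173054*(1/20548) = 86527/10274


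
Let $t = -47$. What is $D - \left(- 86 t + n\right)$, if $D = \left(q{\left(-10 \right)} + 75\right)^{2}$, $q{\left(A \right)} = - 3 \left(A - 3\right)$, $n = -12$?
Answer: $8966$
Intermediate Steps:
$q{\left(A \right)} = 9 - 3 A$ ($q{\left(A \right)} = - 3 \left(-3 + A\right) = 9 - 3 A$)
$D = 12996$ ($D = \left(\left(9 - -30\right) + 75\right)^{2} = \left(\left(9 + 30\right) + 75\right)^{2} = \left(39 + 75\right)^{2} = 114^{2} = 12996$)
$D - \left(- 86 t + n\right) = 12996 - \left(\left(-86\right) \left(-47\right) - 12\right) = 12996 - \left(4042 - 12\right) = 12996 - 4030 = 8966$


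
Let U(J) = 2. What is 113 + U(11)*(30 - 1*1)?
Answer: 171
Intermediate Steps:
113 + U(11)*(30 - 1*1) = 113 + 2*(30 - 1*1) = 113 + 2*(30 - 1) = 113 + 2*29 = 113 + 58 = 171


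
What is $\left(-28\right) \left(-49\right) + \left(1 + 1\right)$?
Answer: $1374$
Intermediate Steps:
$\left(-28\right) \left(-49\right) + \left(1 + 1\right) = 1372 + 2 = 1374$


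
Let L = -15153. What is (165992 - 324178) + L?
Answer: -173339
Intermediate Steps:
(165992 - 324178) + L = (165992 - 324178) - 15153 = -158186 - 15153 = -173339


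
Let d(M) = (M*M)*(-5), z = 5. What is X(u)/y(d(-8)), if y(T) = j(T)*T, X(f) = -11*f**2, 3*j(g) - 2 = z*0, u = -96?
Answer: 2376/5 ≈ 475.20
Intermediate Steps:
j(g) = 2/3 (j(g) = 2/3 + (5*0)/3 = 2/3 + (1/3)*0 = 2/3 + 0 = 2/3)
d(M) = -5*M**2 (d(M) = M**2*(-5) = -5*M**2)
y(T) = 2*T/3
X(u)/y(d(-8)) = (-11*(-96)**2)/((2*(-5*(-8)**2)/3)) = (-11*9216)/((2*(-5*64)/3)) = -101376/((2/3)*(-320)) = -101376/(-640/3) = -101376*(-3/640) = 2376/5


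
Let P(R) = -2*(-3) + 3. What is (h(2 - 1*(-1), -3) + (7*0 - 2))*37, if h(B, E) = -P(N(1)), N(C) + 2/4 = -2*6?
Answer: -407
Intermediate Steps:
N(C) = -25/2 (N(C) = -½ - 2*6 = -½ - 12 = -25/2)
P(R) = 9 (P(R) = 6 + 3 = 9)
h(B, E) = -9 (h(B, E) = -1*9 = -9)
(h(2 - 1*(-1), -3) + (7*0 - 2))*37 = (-9 + (7*0 - 2))*37 = (-9 + (0 - 2))*37 = (-9 - 2)*37 = -11*37 = -407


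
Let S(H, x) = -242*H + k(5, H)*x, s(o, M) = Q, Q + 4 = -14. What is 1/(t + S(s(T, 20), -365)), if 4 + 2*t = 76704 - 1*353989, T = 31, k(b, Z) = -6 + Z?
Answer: -2/251057 ≈ -7.9663e-6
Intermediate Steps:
Q = -18 (Q = -4 - 14 = -18)
s(o, M) = -18
t = -277289/2 (t = -2 + (76704 - 1*353989)/2 = -2 + (76704 - 353989)/2 = -2 + (½)*(-277285) = -2 - 277285/2 = -277289/2 ≈ -1.3864e+5)
S(H, x) = -242*H + x*(-6 + H) (S(H, x) = -242*H + (-6 + H)*x = -242*H + x*(-6 + H))
1/(t + S(s(T, 20), -365)) = 1/(-277289/2 + (-242*(-18) - 365*(-6 - 18))) = 1/(-277289/2 + (4356 - 365*(-24))) = 1/(-277289/2 + (4356 + 8760)) = 1/(-277289/2 + 13116) = 1/(-251057/2) = -2/251057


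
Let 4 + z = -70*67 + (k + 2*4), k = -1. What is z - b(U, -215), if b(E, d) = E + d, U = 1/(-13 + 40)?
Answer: -120745/27 ≈ -4472.0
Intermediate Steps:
U = 1/27 ≈ 0.037037
z = -4687 (z = -4 + (-70*67 + (-1 + 2*4)) = -4 + (-4690 + (-1 + 8)) = -4 + (-4690 + 7) = -4 - 4683 = -4687)
z - b(U, -215) = -4687 - (1/27 - 215) = -4687 - 1*(-5804/27) = -4687 + 5804/27 = -120745/27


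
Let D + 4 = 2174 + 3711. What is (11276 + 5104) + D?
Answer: 22261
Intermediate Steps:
D = 5881 (D = -4 + (2174 + 3711) = -4 + 5885 = 5881)
(11276 + 5104) + D = (11276 + 5104) + 5881 = 16380 + 5881 = 22261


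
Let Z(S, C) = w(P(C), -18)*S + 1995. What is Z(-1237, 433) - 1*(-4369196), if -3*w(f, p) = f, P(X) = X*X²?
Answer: 100436159242/3 ≈ 3.3479e+10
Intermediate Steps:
P(X) = X³
w(f, p) = -f/3
Z(S, C) = 1995 - S*C³/3 (Z(S, C) = (-C³/3)*S + 1995 = -S*C³/3 + 1995 = 1995 - S*C³/3)
Z(-1237, 433) - 1*(-4369196) = (1995 - ⅓*(-1237)*433³) - 1*(-4369196) = (1995 - ⅓*(-1237)*81182737) + 4369196 = (1995 + 100423045669/3) + 4369196 = 100423051654/3 + 4369196 = 100436159242/3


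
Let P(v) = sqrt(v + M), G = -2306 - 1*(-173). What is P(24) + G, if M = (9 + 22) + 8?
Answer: -2133 + 3*sqrt(7) ≈ -2125.1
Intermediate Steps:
G = -2133 (G = -2306 + 173 = -2133)
M = 39 (M = 31 + 8 = 39)
P(v) = sqrt(39 + v) (P(v) = sqrt(v + 39) = sqrt(39 + v))
P(24) + G = sqrt(39 + 24) - 2133 = sqrt(63) - 2133 = 3*sqrt(7) - 2133 = -2133 + 3*sqrt(7)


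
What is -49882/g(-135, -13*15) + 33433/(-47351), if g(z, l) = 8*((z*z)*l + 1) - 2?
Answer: -474085729910/673117998447 ≈ -0.70431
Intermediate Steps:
g(z, l) = 6 + 8*l*z² (g(z, l) = 8*(z²*l + 1) - 2 = 8*(l*z² + 1) - 2 = 8*(1 + l*z²) - 2 = (8 + 8*l*z²) - 2 = 6 + 8*l*z²)
-49882/g(-135, -13*15) + 33433/(-47351) = -49882/(6 + 8*(-13*15)*(-135)²) + 33433/(-47351) = -49882/(6 + 8*(-195)*18225) + 33433*(-1/47351) = -49882/(6 - 28431000) - 33433/47351 = -49882/(-28430994) - 33433/47351 = -49882*(-1/28430994) - 33433/47351 = 24941/14215497 - 33433/47351 = -474085729910/673117998447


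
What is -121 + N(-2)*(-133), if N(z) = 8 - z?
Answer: -1451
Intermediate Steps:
-121 + N(-2)*(-133) = -121 + (8 - 1*(-2))*(-133) = -121 + (8 + 2)*(-133) = -121 + 10*(-133) = -121 - 1330 = -1451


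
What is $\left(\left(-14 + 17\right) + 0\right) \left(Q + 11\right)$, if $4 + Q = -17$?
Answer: $-30$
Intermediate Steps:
$Q = -21$ ($Q = -4 - 17 = -21$)
$\left(\left(-14 + 17\right) + 0\right) \left(Q + 11\right) = \left(\left(-14 + 17\right) + 0\right) \left(-21 + 11\right) = \left(3 + 0\right) \left(-10\right) = 3 \left(-10\right) = -30$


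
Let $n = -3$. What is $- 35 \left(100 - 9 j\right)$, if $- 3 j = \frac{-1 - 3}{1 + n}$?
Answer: $-3710$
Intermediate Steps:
$j = - \frac{2}{3}$ ($j = - \frac{\left(-1 - 3\right) \frac{1}{1 - 3}}{3} = - \frac{\left(-4\right) \frac{1}{-2}}{3} = - \frac{\left(-4\right) \left(- \frac{1}{2}\right)}{3} = \left(- \frac{1}{3}\right) 2 = - \frac{2}{3} \approx -0.66667$)
$- 35 \left(100 - 9 j\right) = - 35 \left(100 - -6\right) = - 35 \left(100 + 6\right) = \left(-35\right) 106 = -3710$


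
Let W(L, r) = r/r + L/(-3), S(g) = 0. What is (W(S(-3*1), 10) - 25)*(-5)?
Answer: 120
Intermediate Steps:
W(L, r) = 1 - L/3 (W(L, r) = 1 + L*(-⅓) = 1 - L/3)
(W(S(-3*1), 10) - 25)*(-5) = ((1 - ⅓*0) - 25)*(-5) = ((1 + 0) - 25)*(-5) = (1 - 25)*(-5) = -24*(-5) = 120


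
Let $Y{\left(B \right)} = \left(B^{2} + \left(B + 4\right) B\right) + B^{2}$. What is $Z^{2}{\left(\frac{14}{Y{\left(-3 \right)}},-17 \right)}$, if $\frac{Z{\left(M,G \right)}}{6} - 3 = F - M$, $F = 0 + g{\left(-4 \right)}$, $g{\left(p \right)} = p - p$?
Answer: $\frac{3844}{25} \approx 153.76$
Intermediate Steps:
$g{\left(p \right)} = 0$
$Y{\left(B \right)} = 2 B^{2} + B \left(4 + B\right)$ ($Y{\left(B \right)} = \left(B^{2} + \left(4 + B\right) B\right) + B^{2} = \left(B^{2} + B \left(4 + B\right)\right) + B^{2} = 2 B^{2} + B \left(4 + B\right)$)
$F = 0$ ($F = 0 + 0 = 0$)
$Z{\left(M,G \right)} = 18 - 6 M$ ($Z{\left(M,G \right)} = 18 + 6 \left(0 - M\right) = 18 + 6 \left(- M\right) = 18 - 6 M$)
$Z^{2}{\left(\frac{14}{Y{\left(-3 \right)}},-17 \right)} = \left(18 - 6 \frac{14}{\left(-3\right) \left(4 + 3 \left(-3\right)\right)}\right)^{2} = \left(18 - 6 \frac{14}{\left(-3\right) \left(4 - 9\right)}\right)^{2} = \left(18 - 6 \frac{14}{\left(-3\right) \left(-5\right)}\right)^{2} = \left(18 - 6 \cdot \frac{14}{15}\right)^{2} = \left(18 - 6 \cdot 14 \cdot \frac{1}{15}\right)^{2} = \left(18 - \frac{28}{5}\right)^{2} = \left(\frac{62}{5}\right)^{2} = \frac{3844}{25}$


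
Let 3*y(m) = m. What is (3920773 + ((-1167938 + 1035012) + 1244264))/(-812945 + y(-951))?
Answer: -5032111/813262 ≈ -6.1876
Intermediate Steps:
y(m) = m/3
(3920773 + ((-1167938 + 1035012) + 1244264))/(-812945 + y(-951)) = (3920773 + ((-1167938 + 1035012) + 1244264))/(-812945 + (⅓)*(-951)) = (3920773 + (-132926 + 1244264))/(-812945 - 317) = (3920773 + 1111338)/(-813262) = 5032111*(-1/813262) = -5032111/813262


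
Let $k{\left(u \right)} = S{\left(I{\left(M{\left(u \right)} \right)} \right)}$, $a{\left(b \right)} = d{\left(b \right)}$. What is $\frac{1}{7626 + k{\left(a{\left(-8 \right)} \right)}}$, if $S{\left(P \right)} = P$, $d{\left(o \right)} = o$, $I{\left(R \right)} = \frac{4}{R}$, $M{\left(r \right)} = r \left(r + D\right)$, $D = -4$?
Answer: $\frac{24}{183025} \approx 0.00013113$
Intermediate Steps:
$M{\left(r \right)} = r \left(-4 + r\right)$ ($M{\left(r \right)} = r \left(r - 4\right) = r \left(-4 + r\right)$)
$a{\left(b \right)} = b$
$k{\left(u \right)} = \frac{4}{u \left(-4 + u\right)}$
$\frac{1}{7626 + k{\left(a{\left(-8 \right)} \right)}} = \frac{1}{7626 + \frac{4}{\left(-8\right) \left(-4 - 8\right)}} = \frac{1}{7626 + 4 \left(- \frac{1}{8}\right) \frac{1}{-12}} = \frac{1}{7626 + 4 \left(- \frac{1}{8}\right) \left(- \frac{1}{12}\right)} = \frac{1}{7626 + \frac{1}{24}} = \frac{1}{\frac{183025}{24}} = \frac{24}{183025}$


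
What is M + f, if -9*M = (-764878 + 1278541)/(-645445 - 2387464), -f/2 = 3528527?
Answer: -64210207599037/9098727 ≈ -7.0571e+6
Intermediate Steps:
f = -7057054 (f = -2*3528527 = -7057054)
M = 171221/9098727 (M = -(-764878 + 1278541)/(9*(-645445 - 2387464)) = -171221/(3*(-3032909)) = -171221*(-1)/(3*3032909) = -1/9*(-513663/3032909) = 171221/9098727 ≈ 0.018818)
M + f = 171221/9098727 - 7057054 = -64210207599037/9098727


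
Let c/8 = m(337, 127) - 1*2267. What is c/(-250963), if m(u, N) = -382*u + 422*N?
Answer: 619256/250963 ≈ 2.4675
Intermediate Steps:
c = -619256 (c = 8*((-382*337 + 422*127) - 1*2267) = 8*((-128734 + 53594) - 2267) = 8*(-75140 - 2267) = 8*(-77407) = -619256)
c/(-250963) = -619256/(-250963) = -619256*(-1/250963) = 619256/250963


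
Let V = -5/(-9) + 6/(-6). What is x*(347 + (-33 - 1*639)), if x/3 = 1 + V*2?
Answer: -325/3 ≈ -108.33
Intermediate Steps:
V = -4/9 (V = -5*(-1/9) + 6*(-1/6) = 5/9 - 1 = -4/9 ≈ -0.44444)
x = 1/3 (x = 3*(1 - 4/9*2) = 3*(1 - 8/9) = 3*(1/9) = 1/3 ≈ 0.33333)
x*(347 + (-33 - 1*639)) = (347 + (-33 - 1*639))/3 = (347 + (-33 - 639))/3 = (347 - 672)/3 = (1/3)*(-325) = -325/3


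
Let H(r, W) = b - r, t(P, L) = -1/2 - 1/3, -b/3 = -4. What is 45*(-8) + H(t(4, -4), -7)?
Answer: -2083/6 ≈ -347.17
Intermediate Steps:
b = 12 (b = -3*(-4) = 12)
t(P, L) = -⅚ (t(P, L) = -1*½ - 1*⅓ = -½ - ⅓ = -⅚)
H(r, W) = 12 - r
45*(-8) + H(t(4, -4), -7) = 45*(-8) + (12 - 1*(-⅚)) = -360 + (12 + ⅚) = -360 + 77/6 = -2083/6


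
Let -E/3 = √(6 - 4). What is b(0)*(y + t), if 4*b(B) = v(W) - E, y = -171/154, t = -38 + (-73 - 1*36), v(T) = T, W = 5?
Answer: -114045/616 - 68427*√2/616 ≈ -342.23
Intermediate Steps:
E = -3*√2 (E = -3*√(6 - 4) = -3*√2 ≈ -4.2426)
t = -147 (t = -38 + (-73 - 36) = -38 - 109 = -147)
y = -171/154 (y = -171*1/154 = -171/154 ≈ -1.1104)
b(B) = 5/4 + 3*√2/4 (b(B) = (5 - (-3)*√2)/4 = (5 + 3*√2)/4 = 5/4 + 3*√2/4)
b(0)*(y + t) = (5/4 + 3*√2/4)*(-171/154 - 147) = (5/4 + 3*√2/4)*(-22809/154) = -114045/616 - 68427*√2/616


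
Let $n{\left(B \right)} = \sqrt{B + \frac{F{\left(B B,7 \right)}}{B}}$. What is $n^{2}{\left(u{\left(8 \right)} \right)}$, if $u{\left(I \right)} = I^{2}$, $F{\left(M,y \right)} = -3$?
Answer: $\frac{4093}{64} \approx 63.953$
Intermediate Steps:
$n{\left(B \right)} = \sqrt{B - \frac{3}{B}}$
$n^{2}{\left(u{\left(8 \right)} \right)} = \left(\sqrt{8^{2} - \frac{3}{8^{2}}}\right)^{2} = \left(\sqrt{64 - \frac{3}{64}}\right)^{2} = \left(\sqrt{\frac{4093}{64}}\right)^{2} = \left(\frac{\sqrt{4093}}{8}\right)^{2} = \frac{4093}{64}$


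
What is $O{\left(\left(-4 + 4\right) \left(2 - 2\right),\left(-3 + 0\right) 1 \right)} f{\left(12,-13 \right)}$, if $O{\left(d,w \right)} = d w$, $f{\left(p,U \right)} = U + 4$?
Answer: $0$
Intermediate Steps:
$f{\left(p,U \right)} = 4 + U$
$O{\left(\left(-4 + 4\right) \left(2 - 2\right),\left(-3 + 0\right) 1 \right)} f{\left(12,-13 \right)} = \left(-4 + 4\right) \left(2 - 2\right) \left(-3 + 0\right) 1 \left(4 - 13\right) = 0 \cdot 0 \left(\left(-3\right) 1\right) \left(-9\right) = 0 \left(-3\right) \left(-9\right) = 0 \left(-9\right) = 0$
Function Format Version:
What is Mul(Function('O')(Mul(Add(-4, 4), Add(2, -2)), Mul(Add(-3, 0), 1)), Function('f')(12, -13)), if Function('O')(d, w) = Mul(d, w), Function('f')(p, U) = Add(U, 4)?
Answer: 0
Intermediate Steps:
Function('f')(p, U) = Add(4, U)
Mul(Function('O')(Mul(Add(-4, 4), Add(2, -2)), Mul(Add(-3, 0), 1)), Function('f')(12, -13)) = Mul(Mul(Mul(Add(-4, 4), Add(2, -2)), Mul(Add(-3, 0), 1)), Add(4, -13)) = Mul(Mul(Mul(0, 0), Mul(-3, 1)), -9) = Mul(Mul(0, -3), -9) = Mul(0, -9) = 0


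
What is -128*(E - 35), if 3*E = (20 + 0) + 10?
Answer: 3200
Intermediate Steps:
E = 10 (E = ((20 + 0) + 10)/3 = (20 + 10)/3 = (⅓)*30 = 10)
-128*(E - 35) = -128*(10 - 35) = -128*(-25) = 3200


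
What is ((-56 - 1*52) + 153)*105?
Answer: 4725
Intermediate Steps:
((-56 - 1*52) + 153)*105 = ((-56 - 52) + 153)*105 = (-108 + 153)*105 = 45*105 = 4725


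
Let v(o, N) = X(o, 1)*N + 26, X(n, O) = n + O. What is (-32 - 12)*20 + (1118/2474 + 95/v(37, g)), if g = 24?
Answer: -1020427423/1160306 ≈ -879.45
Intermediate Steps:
X(n, O) = O + n
v(o, N) = 26 + N*(1 + o) (v(o, N) = (1 + o)*N + 26 = N*(1 + o) + 26 = 26 + N*(1 + o))
(-32 - 12)*20 + (1118/2474 + 95/v(37, g)) = (-32 - 12)*20 + (1118/2474 + 95/(26 + 24*(1 + 37))) = -44*20 + (1118*(1/2474) + 95/(26 + 24*38)) = -880 + (559/1237 + 95/(26 + 912)) = -880 + (559/1237 + 95/938) = -880 + 641857/1160306 = -1020427423/1160306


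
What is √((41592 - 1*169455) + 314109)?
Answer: 3*√20694 ≈ 431.56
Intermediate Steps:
√((41592 - 1*169455) + 314109) = √((41592 - 169455) + 314109) = √(-127863 + 314109) = √186246 = 3*√20694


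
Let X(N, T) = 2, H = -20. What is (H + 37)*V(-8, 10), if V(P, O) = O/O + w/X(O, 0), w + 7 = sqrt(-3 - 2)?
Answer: -85/2 + 17*I*sqrt(5)/2 ≈ -42.5 + 19.007*I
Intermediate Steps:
w = -7 + I*sqrt(5) (w = -7 + sqrt(-3 - 2) = -7 + sqrt(-5) = -7 + I*sqrt(5) ≈ -7.0 + 2.2361*I)
V(P, O) = -5/2 + I*sqrt(5)/2 (V(P, O) = O/O + (-7 + I*sqrt(5))/2 = 1 + (-7 + I*sqrt(5))*(1/2) = 1 + (-7/2 + I*sqrt(5)/2) = -5/2 + I*sqrt(5)/2)
(H + 37)*V(-8, 10) = (-20 + 37)*(-5/2 + I*sqrt(5)/2) = 17*(-5/2 + I*sqrt(5)/2) = -85/2 + 17*I*sqrt(5)/2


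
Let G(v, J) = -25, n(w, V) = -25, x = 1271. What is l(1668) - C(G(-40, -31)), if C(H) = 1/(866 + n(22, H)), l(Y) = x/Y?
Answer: 1067243/1402788 ≈ 0.76080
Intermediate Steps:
l(Y) = 1271/Y
C(H) = 1/841 (C(H) = 1/(866 - 25) = 1/841)
l(1668) - C(G(-40, -31)) = 1271/1668 - 1*1/841 = 1271*(1/1668) - 1/841 = 1271/1668 - 1/841 = 1067243/1402788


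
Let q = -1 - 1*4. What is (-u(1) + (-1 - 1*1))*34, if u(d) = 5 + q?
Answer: -68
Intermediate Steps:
q = -5 (q = -1 - 4 = -5)
u(d) = 0 (u(d) = 5 - 5 = 0)
(-u(1) + (-1 - 1*1))*34 = (-1*0 + (-1 - 1*1))*34 = (0 + (-1 - 1))*34 = (0 - 2)*34 = -2*34 = -68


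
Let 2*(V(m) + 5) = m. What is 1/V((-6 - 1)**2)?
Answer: 2/39 ≈ 0.051282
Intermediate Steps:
V(m) = -5 + m/2
1/V((-6 - 1)**2) = 1/(-5 + (-6 - 1)**2/2) = 1/(-5 + (1/2)*(-7)**2) = 1/(-5 + (1/2)*49) = 1/(-5 + 49/2) = 1/(39/2) = 2/39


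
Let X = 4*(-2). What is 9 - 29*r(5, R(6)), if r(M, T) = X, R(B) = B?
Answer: 241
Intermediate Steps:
X = -8
r(M, T) = -8
9 - 29*r(5, R(6)) = 9 - 29*(-8) = 9 + 232 = 241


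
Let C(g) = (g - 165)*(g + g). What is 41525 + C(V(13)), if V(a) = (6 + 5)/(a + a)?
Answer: 13988381/338 ≈ 41386.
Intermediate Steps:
V(a) = 11/(2*a) (V(a) = 11/((2*a)) = 11*(1/(2*a)) = 11/(2*a))
C(g) = 2*g*(-165 + g) (C(g) = (-165 + g)*(2*g) = 2*g*(-165 + g))
41525 + C(V(13)) = 41525 + 2*((11/2)/13)*(-165 + (11/2)/13) = 41525 + 2*((11/2)*(1/13))*(-165 + (11/2)*(1/13)) = 41525 + 2*(11/26)*(-165 + 11/26) = 41525 + 2*(11/26)*(-4279/26) = 41525 - 47069/338 = 13988381/338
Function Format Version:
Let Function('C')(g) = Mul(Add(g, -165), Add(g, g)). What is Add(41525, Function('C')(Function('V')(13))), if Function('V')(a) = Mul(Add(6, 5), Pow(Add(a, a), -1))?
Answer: Rational(13988381, 338) ≈ 41386.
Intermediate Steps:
Function('V')(a) = Mul(Rational(11, 2), Pow(a, -1)) (Function('V')(a) = Mul(11, Pow(Mul(2, a), -1)) = Mul(11, Mul(Rational(1, 2), Pow(a, -1))) = Mul(Rational(11, 2), Pow(a, -1)))
Function('C')(g) = Mul(2, g, Add(-165, g)) (Function('C')(g) = Mul(Add(-165, g), Mul(2, g)) = Mul(2, g, Add(-165, g)))
Add(41525, Function('C')(Function('V')(13))) = Add(41525, Mul(2, Mul(Rational(11, 2), Pow(13, -1)), Add(-165, Mul(Rational(11, 2), Pow(13, -1))))) = Add(41525, Mul(2, Mul(Rational(11, 2), Rational(1, 13)), Add(-165, Mul(Rational(11, 2), Rational(1, 13))))) = Add(41525, Mul(2, Rational(11, 26), Add(-165, Rational(11, 26)))) = Add(41525, Mul(2, Rational(11, 26), Rational(-4279, 26))) = Add(41525, Rational(-47069, 338)) = Rational(13988381, 338)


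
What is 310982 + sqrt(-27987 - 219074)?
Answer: 310982 + I*sqrt(247061) ≈ 3.1098e+5 + 497.05*I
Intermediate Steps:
310982 + sqrt(-27987 - 219074) = 310982 + sqrt(-247061) = 310982 + I*sqrt(247061)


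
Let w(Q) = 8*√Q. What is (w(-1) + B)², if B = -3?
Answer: (3 - 8*I)² ≈ -55.0 - 48.0*I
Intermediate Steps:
(w(-1) + B)² = (8*√(-1) - 3)² = (8*I - 3)² = (-3 + 8*I)²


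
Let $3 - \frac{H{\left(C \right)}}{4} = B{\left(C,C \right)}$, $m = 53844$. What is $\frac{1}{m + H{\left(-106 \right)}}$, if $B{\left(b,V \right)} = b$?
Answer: $\frac{1}{54280} \approx 1.8423 \cdot 10^{-5}$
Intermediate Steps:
$H{\left(C \right)} = 12 - 4 C$
$\frac{1}{m + H{\left(-106 \right)}} = \frac{1}{53844 + \left(12 - -424\right)} = \frac{1}{53844 + \left(12 + 424\right)} = \frac{1}{53844 + 436} = \frac{1}{54280}$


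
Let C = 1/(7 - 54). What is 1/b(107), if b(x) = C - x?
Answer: -47/5030 ≈ -0.0093439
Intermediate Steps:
C = -1/47 (C = 1/(-47) = -1/47 ≈ -0.021277)
b(x) = -1/47 - x
1/b(107) = 1/(-1/47 - 1*107) = 1/(-1/47 - 107) = 1/(-5030/47) = -47/5030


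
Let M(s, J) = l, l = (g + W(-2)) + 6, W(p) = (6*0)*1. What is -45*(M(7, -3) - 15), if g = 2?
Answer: 315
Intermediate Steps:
W(p) = 0 (W(p) = 0*1 = 0)
l = 8 (l = (2 + 0) + 6 = 2 + 6 = 8)
M(s, J) = 8
-45*(M(7, -3) - 15) = -45*(8 - 15) = -45*(-7) = 315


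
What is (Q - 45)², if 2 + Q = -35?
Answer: 6724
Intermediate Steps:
Q = -37 (Q = -2 - 35 = -37)
(Q - 45)² = (-37 - 45)² = (-82)² = 6724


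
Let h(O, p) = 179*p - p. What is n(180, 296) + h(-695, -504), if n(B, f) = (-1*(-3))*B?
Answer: -89172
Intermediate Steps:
n(B, f) = 3*B
h(O, p) = 178*p
n(180, 296) + h(-695, -504) = 3*180 + 178*(-504) = 540 - 89712 = -89172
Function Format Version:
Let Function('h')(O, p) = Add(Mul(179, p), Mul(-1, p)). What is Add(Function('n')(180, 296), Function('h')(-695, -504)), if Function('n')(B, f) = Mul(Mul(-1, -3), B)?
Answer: -89172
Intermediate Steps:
Function('n')(B, f) = Mul(3, B)
Function('h')(O, p) = Mul(178, p)
Add(Function('n')(180, 296), Function('h')(-695, -504)) = Add(Mul(3, 180), Mul(178, -504)) = Add(540, -89712) = -89172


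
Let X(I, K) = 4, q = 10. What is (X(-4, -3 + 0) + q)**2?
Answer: 196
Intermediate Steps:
(X(-4, -3 + 0) + q)**2 = (4 + 10)**2 = 14**2 = 196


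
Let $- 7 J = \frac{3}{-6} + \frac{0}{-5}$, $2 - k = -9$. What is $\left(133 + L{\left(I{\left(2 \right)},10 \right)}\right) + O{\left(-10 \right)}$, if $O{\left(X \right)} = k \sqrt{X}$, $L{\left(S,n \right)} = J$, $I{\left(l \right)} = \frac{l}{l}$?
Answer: $\frac{1863}{14} + 11 i \sqrt{10} \approx 133.07 + 34.785 i$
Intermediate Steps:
$k = 11$ ($k = 2 - -9 = 2 + 9 = 11$)
$I{\left(l \right)} = 1$
$J = \frac{1}{14}$ ($J = - \frac{\frac{3}{-6} + \frac{0}{-5}}{7} = - \frac{3 \left(- \frac{1}{6}\right) + 0 \left(- \frac{1}{5}\right)}{7} = - \frac{- \frac{1}{2} + 0}{7} = \left(- \frac{1}{7}\right) \left(- \frac{1}{2}\right) = \frac{1}{14} \approx 0.071429$)
$L{\left(S,n \right)} = \frac{1}{14}$
$O{\left(X \right)} = 11 \sqrt{X}$
$\left(133 + L{\left(I{\left(2 \right)},10 \right)}\right) + O{\left(-10 \right)} = \left(133 + \frac{1}{14}\right) + 11 \sqrt{-10} = \frac{1863}{14} + 11 i \sqrt{10}$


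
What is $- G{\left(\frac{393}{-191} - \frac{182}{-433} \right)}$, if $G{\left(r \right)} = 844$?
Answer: $-844$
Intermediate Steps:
$- G{\left(\frac{393}{-191} - \frac{182}{-433} \right)} = \left(-1\right) 844 = -844$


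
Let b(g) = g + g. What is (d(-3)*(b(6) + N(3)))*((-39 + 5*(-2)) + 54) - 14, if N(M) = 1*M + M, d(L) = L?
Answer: -284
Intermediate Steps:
b(g) = 2*g
N(M) = 2*M (N(M) = M + M = 2*M)
(d(-3)*(b(6) + N(3)))*((-39 + 5*(-2)) + 54) - 14 = (-3*(2*6 + 2*3))*((-39 + 5*(-2)) + 54) - 14 = (-3*(12 + 6))*((-39 - 10) + 54) - 14 = (-3*18)*(-49 + 54) - 14 = -54*5 - 14 = -270 - 14 = -284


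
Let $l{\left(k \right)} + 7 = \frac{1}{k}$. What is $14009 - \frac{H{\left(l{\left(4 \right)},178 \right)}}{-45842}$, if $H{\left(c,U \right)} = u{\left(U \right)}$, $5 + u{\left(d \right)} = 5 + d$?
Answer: $\frac{321100378}{22921} \approx 14009.0$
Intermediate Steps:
$u{\left(d \right)} = d$ ($u{\left(d \right)} = -5 + \left(5 + d\right) = d$)
$l{\left(k \right)} = -7 + \frac{1}{k}$
$H{\left(c,U \right)} = U$
$14009 - \frac{H{\left(l{\left(4 \right)},178 \right)}}{-45842} = 14009 - \frac{178}{-45842} = 14009 - 178 \left(- \frac{1}{45842}\right) = 14009 - - \frac{89}{22921} = 14009 + \frac{89}{22921} = \frac{321100378}{22921}$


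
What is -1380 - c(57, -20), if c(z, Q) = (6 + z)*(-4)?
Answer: -1128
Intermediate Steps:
c(z, Q) = -24 - 4*z
-1380 - c(57, -20) = -1380 - (-24 - 4*57) = -1380 - (-24 - 228) = -1380 - 1*(-252) = -1380 + 252 = -1128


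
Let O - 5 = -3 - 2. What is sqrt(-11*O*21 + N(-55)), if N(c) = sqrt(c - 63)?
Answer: (-118)**(1/4) ≈ 2.3305 + 2.3305*I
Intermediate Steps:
O = 0 (O = 5 + (-3 - 2) = 5 - 5 = 0)
N(c) = sqrt(-63 + c)
sqrt(-11*O*21 + N(-55)) = sqrt(-11*0*21 + sqrt(-63 - 55)) = sqrt(0*21 + sqrt(-118)) = sqrt(0 + I*sqrt(118)) = sqrt(I*sqrt(118)) = 118**(1/4)*sqrt(I)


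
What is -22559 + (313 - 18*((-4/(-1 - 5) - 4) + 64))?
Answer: -23338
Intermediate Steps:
-22559 + (313 - 18*((-4/(-1 - 5) - 4) + 64)) = -22559 + (313 - 18*((-4/(-6) - 4) + 64)) = -22559 + (313 - 18*((-⅙*(-4) - 4) + 64)) = -22559 + (313 - 18*((⅔ - 4) + 64)) = -22559 + (313 - 18*(-10/3 + 64)) = -22559 + (313 - 18*182/3) = -22559 + (313 - 1092) = -22559 - 779 = -23338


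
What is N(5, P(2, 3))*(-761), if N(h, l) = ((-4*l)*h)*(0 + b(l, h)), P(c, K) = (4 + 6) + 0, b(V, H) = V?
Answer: 1522000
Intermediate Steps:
P(c, K) = 10 (P(c, K) = 10 + 0 = 10)
N(h, l) = -4*h*l² (N(h, l) = ((-4*l)*h)*(0 + l) = (-4*h*l)*l = -4*h*l²)
N(5, P(2, 3))*(-761) = -4*5*10²*(-761) = -4*5*100*(-761) = -2000*(-761) = 1522000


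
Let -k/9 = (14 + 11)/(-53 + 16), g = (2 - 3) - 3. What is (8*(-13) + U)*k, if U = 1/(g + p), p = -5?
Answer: -23425/37 ≈ -633.11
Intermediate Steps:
g = -4 (g = -1 - 3 = -4)
U = -⅑ (U = 1/(-4 - 5) = 1/(-9) = -⅑ ≈ -0.11111)
k = 225/37 (k = -9*(14 + 11)/(-53 + 16) = -225/(-37) = -225*(-1)/37 = -9*(-25/37) = 225/37 ≈ 6.0811)
(8*(-13) + U)*k = (8*(-13) - ⅑)*(225/37) = (-104 - ⅑)*(225/37) = -937/9*225/37 = -23425/37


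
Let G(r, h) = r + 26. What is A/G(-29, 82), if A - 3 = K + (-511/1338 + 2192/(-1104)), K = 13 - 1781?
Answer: 18129655/30774 ≈ 589.12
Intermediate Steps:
K = -1768
G(r, h) = 26 + r
A = -18129655/10258 (A = 3 + (-1768 + (-511/1338 + 2192/(-1104))) = 3 + (-1768 + (-511*1/1338 + 2192*(-1/1104))) = 3 + (-1768 + (-511/1338 - 137/69)) = 3 + (-1768 - 24285/10258) = 3 - 18160429/10258 = -18129655/10258 ≈ -1767.4)
A/G(-29, 82) = -18129655/(10258*(26 - 29)) = -18129655/10258/(-3) = -18129655/10258*(-⅓) = 18129655/30774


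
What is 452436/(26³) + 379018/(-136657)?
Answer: 13791731521/600470858 ≈ 22.968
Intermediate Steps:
452436/(26³) + 379018/(-136657) = 452436/17576 + 379018*(-1/136657) = 452436*(1/17576) - 379018/136657 = 113109/4394 - 379018/136657 = 13791731521/600470858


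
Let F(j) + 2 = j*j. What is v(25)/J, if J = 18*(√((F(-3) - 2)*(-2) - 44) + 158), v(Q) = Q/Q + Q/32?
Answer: 1501/2401728 - 19*I*√6/1601152 ≈ 0.00062497 - 2.9067e-5*I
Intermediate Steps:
F(j) = -2 + j² (F(j) = -2 + j*j = -2 + j²)
v(Q) = 1 + Q/32 (v(Q) = 1 + Q*(1/32) = 1 + Q/32)
J = 2844 + 54*I*√6 (J = 18*(√(((-2 + (-3)²) - 2)*(-2) - 44) + 158) = 18*(√(((-2 + 9) - 2)*(-2) - 44) + 158) = 18*(√((7 - 2)*(-2) - 44) + 158) = 18*(√(5*(-2) - 44) + 158) = 18*(√(-10 - 44) + 158) = 18*(√(-54) + 158) = 18*(3*I*√6 + 158) = 18*(158 + 3*I*√6) = 2844 + 54*I*√6 ≈ 2844.0 + 132.27*I)
v(25)/J = (1 + (1/32)*25)/(2844 + 54*I*√6) = (1 + 25/32)/(2844 + 54*I*√6) = 57/(32*(2844 + 54*I*√6))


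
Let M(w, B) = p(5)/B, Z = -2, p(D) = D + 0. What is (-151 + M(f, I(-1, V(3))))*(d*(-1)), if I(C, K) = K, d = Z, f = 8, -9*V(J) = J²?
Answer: -312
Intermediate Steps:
p(D) = D
V(J) = -J²/9
d = -2
M(w, B) = 5/B
(-151 + M(f, I(-1, V(3))))*(d*(-1)) = (-151 + 5/((-⅑*3²)))*(-2*(-1)) = (-151 + 5/((-⅑*9)))*2 = (-151 + 5/(-1))*2 = (-151 + 5*(-1))*2 = (-151 - 5)*2 = -156*2 = -312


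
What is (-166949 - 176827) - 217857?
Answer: -561633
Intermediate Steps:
(-166949 - 176827) - 217857 = -343776 - 217857 = -561633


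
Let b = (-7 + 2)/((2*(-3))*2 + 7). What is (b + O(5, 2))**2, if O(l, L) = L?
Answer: 9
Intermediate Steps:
b = 1 (b = -5/(-6*2 + 7) = -5/(-12 + 7) = -5/(-5) = -5*(-1/5) = 1)
(b + O(5, 2))**2 = (1 + 2)**2 = 3**2 = 9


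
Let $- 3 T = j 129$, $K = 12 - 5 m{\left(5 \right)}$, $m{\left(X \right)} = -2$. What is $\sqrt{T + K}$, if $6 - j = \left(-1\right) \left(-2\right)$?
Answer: $5 i \sqrt{6} \approx 12.247 i$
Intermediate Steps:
$j = 4$ ($j = 6 - \left(-1\right) \left(-2\right) = 6 - 2 = 4$)
$K = 22$ ($K = 12 - -10 = 12 + 10 = 22$)
$T = -172$ ($T = - \frac{4 \cdot 129}{3} = \left(- \frac{1}{3}\right) 516 = -172$)
$\sqrt{T + K} = \sqrt{-172 + 22} = \sqrt{-150} = 5 i \sqrt{6}$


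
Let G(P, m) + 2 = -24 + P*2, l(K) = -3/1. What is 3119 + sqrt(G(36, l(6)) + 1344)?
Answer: 3119 + sqrt(1390) ≈ 3156.3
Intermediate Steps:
l(K) = -3 (l(K) = -3*1 = -3)
G(P, m) = -26 + 2*P (G(P, m) = -2 + (-24 + P*2) = -2 + (-24 + 2*P) = -26 + 2*P)
3119 + sqrt(G(36, l(6)) + 1344) = 3119 + sqrt((-26 + 2*36) + 1344) = 3119 + sqrt((-26 + 72) + 1344) = 3119 + sqrt(46 + 1344) = 3119 + sqrt(1390)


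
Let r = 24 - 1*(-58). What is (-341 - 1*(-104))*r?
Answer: -19434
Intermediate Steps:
r = 82 (r = 24 + 58 = 82)
(-341 - 1*(-104))*r = (-341 - 1*(-104))*82 = (-341 + 104)*82 = -237*82 = -19434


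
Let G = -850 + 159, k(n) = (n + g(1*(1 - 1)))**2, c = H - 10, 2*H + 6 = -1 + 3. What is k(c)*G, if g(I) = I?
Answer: -99504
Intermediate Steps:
H = -2 (H = -3 + (-1 + 3)/2 = -3 + (1/2)*2 = -3 + 1 = -2)
c = -12 (c = -2 - 10 = -12)
k(n) = n**2 (k(n) = (n + 1*(1 - 1))**2 = (n + 1*0)**2 = (n + 0)**2 = n**2)
G = -691
k(c)*G = (-12)**2*(-691) = 144*(-691) = -99504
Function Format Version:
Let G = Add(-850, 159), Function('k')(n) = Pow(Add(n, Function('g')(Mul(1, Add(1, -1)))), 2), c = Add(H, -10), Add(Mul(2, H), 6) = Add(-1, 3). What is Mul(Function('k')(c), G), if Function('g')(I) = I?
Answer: -99504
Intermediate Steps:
H = -2 (H = Add(-3, Mul(Rational(1, 2), Add(-1, 3))) = Add(-3, Mul(Rational(1, 2), 2)) = Add(-3, 1) = -2)
c = -12 (c = Add(-2, -10) = -12)
Function('k')(n) = Pow(n, 2) (Function('k')(n) = Pow(Add(n, Mul(1, Add(1, -1))), 2) = Pow(Add(n, Mul(1, 0)), 2) = Pow(Add(n, 0), 2) = Pow(n, 2))
G = -691
Mul(Function('k')(c), G) = Mul(Pow(-12, 2), -691) = Mul(144, -691) = -99504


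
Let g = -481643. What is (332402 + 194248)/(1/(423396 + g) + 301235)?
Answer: 5112630425/2924339174 ≈ 1.7483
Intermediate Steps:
(332402 + 194248)/(1/(423396 + g) + 301235) = (332402 + 194248)/(1/(423396 - 481643) + 301235) = 526650/(1/(-58247) + 301235) = 526650/(-1/58247 + 301235) = 526650/(17546035044/58247) = 526650*(58247/17546035044) = 5112630425/2924339174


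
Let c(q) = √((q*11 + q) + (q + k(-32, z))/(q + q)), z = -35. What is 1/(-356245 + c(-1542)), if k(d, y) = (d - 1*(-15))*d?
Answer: -549329790/195696019571219 - I*√43997375598/195696019571219 ≈ -2.8071e-6 - 1.0718e-9*I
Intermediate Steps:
k(d, y) = d*(15 + d) (k(d, y) = (d + 15)*d = (15 + d)*d = d*(15 + d))
c(q) = √(12*q + (544 + q)/(2*q)) (c(q) = √((q*11 + q) + (q - 32*(15 - 32))/(q + q)) = √((11*q + q) + (q - 32*(-17))/((2*q))) = √(12*q + (q + 544)*(1/(2*q))) = √(12*q + (544 + q)*(1/(2*q))) = √(12*q + (544 + q)/(2*q)))
1/(-356245 + c(-1542)) = 1/(-356245 + √(2 + 48*(-1542) + 1088/(-1542))/2) = 1/(-356245 + √(2 - 74016 + 1088*(-1/1542))/2) = 1/(-356245 + √(2 - 74016 - 544/771)/2) = 1/(-356245 + √(-57065338/771)/2) = 1/(-356245 + (I*√43997375598/771)/2) = 1/(-356245 + I*√43997375598/1542)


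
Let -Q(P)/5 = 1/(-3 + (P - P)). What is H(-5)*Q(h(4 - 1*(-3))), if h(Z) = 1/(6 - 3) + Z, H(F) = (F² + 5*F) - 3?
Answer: -5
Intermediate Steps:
H(F) = -3 + F² + 5*F
h(Z) = ⅓ + Z (h(Z) = 1/3 + Z = ⅓ + Z)
Q(P) = 5/3 (Q(P) = -5/(-3 + (P - P)) = -5/(-3 + 0) = -5/(-3) = -5*(-⅓) = 5/3)
H(-5)*Q(h(4 - 1*(-3))) = (-3 + (-5)² + 5*(-5))*(5/3) = (-3 + 25 - 25)*(5/3) = -3*5/3 = -5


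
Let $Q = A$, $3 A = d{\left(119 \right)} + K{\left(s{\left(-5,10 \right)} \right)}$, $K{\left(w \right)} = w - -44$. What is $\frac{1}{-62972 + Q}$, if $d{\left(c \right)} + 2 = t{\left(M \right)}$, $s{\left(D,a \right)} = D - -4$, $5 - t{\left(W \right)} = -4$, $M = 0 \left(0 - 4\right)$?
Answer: $- \frac{3}{188866} \approx -1.5884 \cdot 10^{-5}$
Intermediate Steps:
$M = 0$ ($M = 0 \left(-4\right) = 0$)
$t{\left(W \right)} = 9$ ($t{\left(W \right)} = 5 - -4 = 5 + 4 = 9$)
$s{\left(D,a \right)} = 4 + D$ ($s{\left(D,a \right)} = D + 4 = 4 + D$)
$d{\left(c \right)} = 7$ ($d{\left(c \right)} = -2 + 9 = 7$)
$K{\left(w \right)} = 44 + w$ ($K{\left(w \right)} = w + 44 = 44 + w$)
$A = \frac{50}{3}$ ($A = \frac{7 + \left(44 + \left(4 - 5\right)\right)}{3} = \frac{7 + \left(44 - 1\right)}{3} = \frac{7 + 43}{3} = \frac{1}{3} \cdot 50 = \frac{50}{3} \approx 16.667$)
$Q = \frac{50}{3} \approx 16.667$
$\frac{1}{-62972 + Q} = \frac{1}{-62972 + \frac{50}{3}} = \frac{1}{- \frac{188866}{3}} = - \frac{3}{188866}$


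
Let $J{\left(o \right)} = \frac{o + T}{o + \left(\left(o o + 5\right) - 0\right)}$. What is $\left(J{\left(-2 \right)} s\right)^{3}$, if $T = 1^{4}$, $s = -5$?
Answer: $\frac{125}{343} \approx 0.36443$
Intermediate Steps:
$T = 1$
$J{\left(o \right)} = \frac{1 + o}{5 + o + o^{2}}$ ($J{\left(o \right)} = \frac{o + 1}{o + \left(\left(o o + 5\right) - 0\right)} = \frac{1 + o}{o + \left(\left(o^{2} + 5\right) + 0\right)} = \frac{1 + o}{o + \left(\left(5 + o^{2}\right) + 0\right)} = \frac{1 + o}{o + \left(5 + o^{2}\right)} = \frac{1 + o}{5 + o + o^{2}}$)
$\left(J{\left(-2 \right)} s\right)^{3} = \left(\frac{1 - 2}{5 - 2 + \left(-2\right)^{2}} \left(-5\right)\right)^{3} = \left(\frac{1}{5 - 2 + 4} \left(-1\right) \left(-5\right)\right)^{3} = \left(\frac{1}{7} \left(-1\right) \left(-5\right)\right)^{3} = \left(\left(- \frac{1}{7}\right) \left(-5\right)\right)^{3} = \left(\frac{5}{7}\right)^{3} = \frac{125}{343}$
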